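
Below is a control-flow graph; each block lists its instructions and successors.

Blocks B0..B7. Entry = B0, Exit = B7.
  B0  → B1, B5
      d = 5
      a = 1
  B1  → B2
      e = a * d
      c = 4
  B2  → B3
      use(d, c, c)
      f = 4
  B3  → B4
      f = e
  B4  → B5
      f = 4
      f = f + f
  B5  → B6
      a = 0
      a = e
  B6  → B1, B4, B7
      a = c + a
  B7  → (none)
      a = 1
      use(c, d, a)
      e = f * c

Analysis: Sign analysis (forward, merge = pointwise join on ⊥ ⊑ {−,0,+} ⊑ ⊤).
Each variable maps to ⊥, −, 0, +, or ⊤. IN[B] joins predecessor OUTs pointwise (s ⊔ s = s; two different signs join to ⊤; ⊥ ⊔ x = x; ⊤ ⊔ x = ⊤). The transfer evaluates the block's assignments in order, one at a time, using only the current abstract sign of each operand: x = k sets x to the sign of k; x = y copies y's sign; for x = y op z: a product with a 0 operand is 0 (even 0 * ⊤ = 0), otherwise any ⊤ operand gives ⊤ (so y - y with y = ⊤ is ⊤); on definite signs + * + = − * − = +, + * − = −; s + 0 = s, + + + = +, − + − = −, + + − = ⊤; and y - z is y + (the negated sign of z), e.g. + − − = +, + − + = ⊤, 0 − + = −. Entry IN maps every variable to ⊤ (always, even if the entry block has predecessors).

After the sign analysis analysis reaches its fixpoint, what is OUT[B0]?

Answer: {a: +, b: ⊤, c: ⊤, d: +, e: ⊤, f: ⊤}

Derivation:
Fixpoint table:
  B0:  IN=(all ⊤)  OUT={a:+, d:+; rest ⊤}
  B1:  IN={d:+; rest ⊤}  OUT={c:+, d:+; rest ⊤}
  B2:  IN={c:+, d:+; rest ⊤}  OUT={c:+, d:+, f:+; rest ⊤}
  B3:  IN={c:+, d:+, f:+; rest ⊤}  OUT={c:+, d:+; rest ⊤}
  B4:  IN={d:+; rest ⊤}  OUT={d:+, f:+; rest ⊤}
  B5:  IN={d:+; rest ⊤}  OUT={d:+; rest ⊤}
  B6:  IN={d:+; rest ⊤}  OUT={d:+; rest ⊤}
  B7:  IN={d:+; rest ⊤}  OUT={a:+, d:+; rest ⊤}

B0 is the boundary node: IN[B0] = {a: ⊤, b: ⊤, c: ⊤, d: ⊤, e: ⊤, f: ⊤}
Applying B0's transfer function to that IN value gives OUT[B0] (row B0 above).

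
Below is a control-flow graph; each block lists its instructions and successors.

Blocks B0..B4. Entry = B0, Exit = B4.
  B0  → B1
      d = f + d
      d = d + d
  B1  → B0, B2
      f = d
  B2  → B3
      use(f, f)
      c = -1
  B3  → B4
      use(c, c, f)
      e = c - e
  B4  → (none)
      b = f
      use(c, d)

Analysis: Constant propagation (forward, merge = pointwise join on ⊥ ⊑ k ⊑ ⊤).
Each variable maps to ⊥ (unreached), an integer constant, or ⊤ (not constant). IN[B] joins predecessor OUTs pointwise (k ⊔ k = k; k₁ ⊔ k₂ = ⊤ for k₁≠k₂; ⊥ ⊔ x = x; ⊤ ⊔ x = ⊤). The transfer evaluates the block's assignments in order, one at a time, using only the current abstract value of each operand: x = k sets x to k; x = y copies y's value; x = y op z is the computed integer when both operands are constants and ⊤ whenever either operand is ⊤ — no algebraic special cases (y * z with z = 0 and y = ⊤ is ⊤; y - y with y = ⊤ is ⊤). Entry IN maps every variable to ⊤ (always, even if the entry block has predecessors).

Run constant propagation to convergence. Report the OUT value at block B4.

Answer: {a: ⊤, b: ⊤, c: -1, d: ⊤, e: ⊤, f: ⊤}

Working:
Per-block solution:
  B0: | IN=(all ⊤) | OUT=(all ⊤)
  B1: | IN=(all ⊤) | OUT=(all ⊤)
  B2: | IN=(all ⊤) | OUT={c:-1; rest ⊤}
  B3: | IN={c:-1; rest ⊤} | OUT={c:-1; rest ⊤}
  B4: | IN={c:-1; rest ⊤} | OUT={c:-1; rest ⊤}

Merge at B4: IN[B4] = OUT[B3] = {a: ⊤, b: ⊤, c: -1, d: ⊤, e: ⊤, f: ⊤}
Applying B4's transfer function to that IN value gives OUT[B4] (row B4 above).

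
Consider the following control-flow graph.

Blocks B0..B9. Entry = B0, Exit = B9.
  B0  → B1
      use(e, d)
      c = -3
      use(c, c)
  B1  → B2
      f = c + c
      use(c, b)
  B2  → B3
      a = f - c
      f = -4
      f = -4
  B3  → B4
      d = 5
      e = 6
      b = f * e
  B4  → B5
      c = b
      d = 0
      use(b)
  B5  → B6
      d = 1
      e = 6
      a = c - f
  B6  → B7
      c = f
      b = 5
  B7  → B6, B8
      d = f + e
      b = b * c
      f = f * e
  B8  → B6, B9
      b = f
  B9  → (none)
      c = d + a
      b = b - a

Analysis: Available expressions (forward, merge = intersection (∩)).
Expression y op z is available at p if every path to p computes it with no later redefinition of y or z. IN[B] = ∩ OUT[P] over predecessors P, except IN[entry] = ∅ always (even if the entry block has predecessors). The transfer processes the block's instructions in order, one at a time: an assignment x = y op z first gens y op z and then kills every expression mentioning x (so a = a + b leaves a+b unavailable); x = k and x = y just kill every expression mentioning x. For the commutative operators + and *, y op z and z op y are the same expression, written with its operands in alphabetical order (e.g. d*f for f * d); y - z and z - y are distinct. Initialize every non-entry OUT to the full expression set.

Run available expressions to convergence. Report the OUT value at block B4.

Converged values:
  B0:  IN={}  OUT={}
  B1:  IN={}  OUT={c+c}
  B2:  IN={c+c}  OUT={c+c}
  B3:  IN={c+c}  OUT={c+c, e*f}
  B4:  IN={c+c, e*f}  OUT={e*f}
  B5:  IN={e*f}  OUT={c-f}
  B6:  IN={}  OUT={}
  B7:  IN={}  OUT={}
  B8:  IN={}  OUT={}
  B9:  IN={}  OUT={a+d}

Merge at B4: IN[B4] = OUT[B3] = {c+c, e*f}
Applying B4's transfer function to that IN value gives OUT[B4] (row B4 above).

Answer: {e*f}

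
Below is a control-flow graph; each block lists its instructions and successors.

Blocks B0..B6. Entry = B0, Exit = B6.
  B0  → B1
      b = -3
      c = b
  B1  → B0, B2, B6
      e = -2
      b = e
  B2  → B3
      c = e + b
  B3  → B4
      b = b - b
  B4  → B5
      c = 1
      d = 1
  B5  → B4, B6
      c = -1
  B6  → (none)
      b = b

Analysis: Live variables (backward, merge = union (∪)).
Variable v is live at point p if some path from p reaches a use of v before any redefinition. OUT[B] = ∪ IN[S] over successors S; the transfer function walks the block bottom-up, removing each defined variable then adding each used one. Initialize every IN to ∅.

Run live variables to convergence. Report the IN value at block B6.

Answer: {b}

Working:
Converged values:
  B0: | IN={} | OUT={}
  B1: | IN={} | OUT={b, e}
  B2: | IN={b, e} | OUT={b}
  B3: | IN={b} | OUT={b}
  B4: | IN={b} | OUT={b}
  B5: | IN={b} | OUT={b}
  B6: | IN={b} | OUT={}

B6 is the boundary node: OUT[B6] = {}
Applying B6's transfer function to that OUT value gives IN[B6] (row B6 above).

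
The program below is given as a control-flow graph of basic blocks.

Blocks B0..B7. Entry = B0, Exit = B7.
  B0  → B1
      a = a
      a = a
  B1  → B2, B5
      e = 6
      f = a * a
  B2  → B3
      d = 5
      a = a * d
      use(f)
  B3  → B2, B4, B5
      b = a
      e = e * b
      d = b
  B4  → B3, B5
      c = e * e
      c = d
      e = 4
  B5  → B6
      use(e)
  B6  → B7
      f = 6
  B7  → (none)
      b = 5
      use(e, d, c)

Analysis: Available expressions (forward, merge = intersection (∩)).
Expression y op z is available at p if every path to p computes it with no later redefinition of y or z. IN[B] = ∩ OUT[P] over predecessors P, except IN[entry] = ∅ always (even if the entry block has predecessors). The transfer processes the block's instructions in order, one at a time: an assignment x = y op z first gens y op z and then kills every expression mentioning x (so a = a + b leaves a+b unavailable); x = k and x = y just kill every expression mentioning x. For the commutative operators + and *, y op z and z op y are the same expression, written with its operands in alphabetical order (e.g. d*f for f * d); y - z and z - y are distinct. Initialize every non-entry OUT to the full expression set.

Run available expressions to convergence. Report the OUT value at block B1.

Answer: {a*a}

Trace:
Per-block solution:
  B0:   IN={}   OUT={}
  B1:   IN={}   OUT={a*a}
  B2:   IN={}   OUT={}
  B3:   IN={}   OUT={}
  B4:   IN={}   OUT={}
  B5:   IN={}   OUT={}
  B6:   IN={}   OUT={}
  B7:   IN={}   OUT={}

Merge at B1: IN[B1] = OUT[B0] = {}
Applying B1's transfer function to that IN value gives OUT[B1] (row B1 above).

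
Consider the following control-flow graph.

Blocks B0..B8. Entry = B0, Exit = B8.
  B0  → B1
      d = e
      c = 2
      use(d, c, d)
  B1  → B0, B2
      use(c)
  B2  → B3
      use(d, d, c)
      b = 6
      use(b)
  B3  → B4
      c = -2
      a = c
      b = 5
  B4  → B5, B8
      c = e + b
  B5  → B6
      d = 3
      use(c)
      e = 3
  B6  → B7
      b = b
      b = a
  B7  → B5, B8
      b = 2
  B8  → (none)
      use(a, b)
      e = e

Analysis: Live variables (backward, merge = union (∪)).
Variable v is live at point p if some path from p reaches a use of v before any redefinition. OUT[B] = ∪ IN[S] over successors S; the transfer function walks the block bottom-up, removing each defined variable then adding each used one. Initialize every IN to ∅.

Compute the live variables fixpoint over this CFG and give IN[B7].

Converged values:
  B0:   IN={e}   OUT={c, d, e}
  B1:   IN={c, d, e}   OUT={c, d, e}
  B2:   IN={c, d, e}   OUT={e}
  B3:   IN={e}   OUT={a, b, e}
  B4:   IN={a, b, e}   OUT={a, b, c, e}
  B5:   IN={a, b, c}   OUT={a, b, c, e}
  B6:   IN={a, b, c, e}   OUT={a, c, e}
  B7:   IN={a, c, e}   OUT={a, b, c, e}
  B8:   IN={a, b, e}   OUT={}

Merge at B7: OUT[B7] = IN[B5] ⊔ IN[B8] = {a, b, c, e}
Applying B7's transfer function to that OUT value gives IN[B7] (row B7 above).

Answer: {a, c, e}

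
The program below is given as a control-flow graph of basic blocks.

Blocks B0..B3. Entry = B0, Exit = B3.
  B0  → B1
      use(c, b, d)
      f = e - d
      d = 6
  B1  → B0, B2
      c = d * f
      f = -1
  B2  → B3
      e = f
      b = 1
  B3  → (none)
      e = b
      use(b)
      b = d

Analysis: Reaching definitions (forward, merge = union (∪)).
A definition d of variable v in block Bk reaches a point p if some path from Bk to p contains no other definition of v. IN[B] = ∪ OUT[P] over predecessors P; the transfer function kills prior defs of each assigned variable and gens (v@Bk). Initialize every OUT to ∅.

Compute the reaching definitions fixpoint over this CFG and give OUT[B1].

Answer: {c@B1, d@B0, f@B1}

Working:
Per-block solution:
  B0:   IN={c@B1, d@B0, f@B1}   OUT={c@B1, d@B0, f@B0}
  B1:   IN={c@B1, d@B0, f@B0}   OUT={c@B1, d@B0, f@B1}
  B2:   IN={c@B1, d@B0, f@B1}   OUT={b@B2, c@B1, d@B0, e@B2, f@B1}
  B3:   IN={b@B2, c@B1, d@B0, e@B2, f@B1}   OUT={b@B3, c@B1, d@B0, e@B3, f@B1}

Merge at B1: IN[B1] = OUT[B0] = {c@B1, d@B0, f@B0}
Applying B1's transfer function to that IN value gives OUT[B1] (row B1 above).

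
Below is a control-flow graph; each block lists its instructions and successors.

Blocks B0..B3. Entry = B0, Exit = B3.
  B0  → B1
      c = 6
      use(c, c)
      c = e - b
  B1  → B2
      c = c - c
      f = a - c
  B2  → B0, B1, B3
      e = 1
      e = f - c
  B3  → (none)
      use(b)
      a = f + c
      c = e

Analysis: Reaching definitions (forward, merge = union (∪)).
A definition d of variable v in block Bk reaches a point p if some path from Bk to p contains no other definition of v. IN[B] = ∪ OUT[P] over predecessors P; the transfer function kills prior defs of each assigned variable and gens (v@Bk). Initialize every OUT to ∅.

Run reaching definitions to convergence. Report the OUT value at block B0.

Converged values:
  B0:   IN={c@B1, e@B2, f@B1}   OUT={c@B0, e@B2, f@B1}
  B1:   IN={c@B0, c@B1, e@B2, f@B1}   OUT={c@B1, e@B2, f@B1}
  B2:   IN={c@B1, e@B2, f@B1}   OUT={c@B1, e@B2, f@B1}
  B3:   IN={c@B1, e@B2, f@B1}   OUT={a@B3, c@B3, e@B2, f@B1}

Merge at B0 (entry node, so the boundary value {} is joined with the incoming edge(s)): IN[B0] = {} ⊔ OUT[B2] = {c@B1, e@B2, f@B1}
Applying B0's transfer function to that IN value gives OUT[B0] (row B0 above).

Answer: {c@B0, e@B2, f@B1}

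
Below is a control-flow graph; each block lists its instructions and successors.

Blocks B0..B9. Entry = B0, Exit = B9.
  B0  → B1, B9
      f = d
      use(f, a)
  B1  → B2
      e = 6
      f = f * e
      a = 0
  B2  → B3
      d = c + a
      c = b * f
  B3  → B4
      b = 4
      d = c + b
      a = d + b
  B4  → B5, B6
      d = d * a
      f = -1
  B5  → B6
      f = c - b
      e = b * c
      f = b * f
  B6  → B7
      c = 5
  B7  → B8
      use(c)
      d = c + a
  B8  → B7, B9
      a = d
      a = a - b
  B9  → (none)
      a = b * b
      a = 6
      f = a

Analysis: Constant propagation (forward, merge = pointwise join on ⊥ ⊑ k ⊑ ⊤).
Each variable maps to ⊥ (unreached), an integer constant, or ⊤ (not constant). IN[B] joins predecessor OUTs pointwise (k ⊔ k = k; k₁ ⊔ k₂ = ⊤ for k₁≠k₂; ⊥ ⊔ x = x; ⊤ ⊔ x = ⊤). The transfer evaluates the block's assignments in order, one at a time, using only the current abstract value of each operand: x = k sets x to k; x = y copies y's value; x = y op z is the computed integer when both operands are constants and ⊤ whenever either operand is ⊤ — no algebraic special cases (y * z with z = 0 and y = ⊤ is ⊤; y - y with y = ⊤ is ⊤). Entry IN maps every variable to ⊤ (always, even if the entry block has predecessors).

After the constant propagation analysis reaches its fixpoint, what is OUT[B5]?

Converged values:
  B0:  IN=(all ⊤)  OUT=(all ⊤)
  B1:  IN=(all ⊤)  OUT={a:0, e:6; rest ⊤}
  B2:  IN={a:0, e:6; rest ⊤}  OUT={a:0, e:6; rest ⊤}
  B3:  IN={a:0, e:6; rest ⊤}  OUT={b:4, e:6; rest ⊤}
  B4:  IN={b:4, e:6; rest ⊤}  OUT={b:4, e:6, f:-1; rest ⊤}
  B5:  IN={b:4, e:6, f:-1; rest ⊤}  OUT={b:4; rest ⊤}
  B6:  IN={b:4; rest ⊤}  OUT={b:4, c:5; rest ⊤}
  B7:  IN={b:4, c:5; rest ⊤}  OUT={b:4, c:5; rest ⊤}
  B8:  IN={b:4, c:5; rest ⊤}  OUT={b:4, c:5; rest ⊤}
  B9:  IN=(all ⊤)  OUT={a:6, f:6; rest ⊤}

Merge at B5: IN[B5] = OUT[B4] = {a: ⊤, b: 4, c: ⊤, d: ⊤, e: 6, f: -1}
Applying B5's transfer function to that IN value gives OUT[B5] (row B5 above).

Answer: {a: ⊤, b: 4, c: ⊤, d: ⊤, e: ⊤, f: ⊤}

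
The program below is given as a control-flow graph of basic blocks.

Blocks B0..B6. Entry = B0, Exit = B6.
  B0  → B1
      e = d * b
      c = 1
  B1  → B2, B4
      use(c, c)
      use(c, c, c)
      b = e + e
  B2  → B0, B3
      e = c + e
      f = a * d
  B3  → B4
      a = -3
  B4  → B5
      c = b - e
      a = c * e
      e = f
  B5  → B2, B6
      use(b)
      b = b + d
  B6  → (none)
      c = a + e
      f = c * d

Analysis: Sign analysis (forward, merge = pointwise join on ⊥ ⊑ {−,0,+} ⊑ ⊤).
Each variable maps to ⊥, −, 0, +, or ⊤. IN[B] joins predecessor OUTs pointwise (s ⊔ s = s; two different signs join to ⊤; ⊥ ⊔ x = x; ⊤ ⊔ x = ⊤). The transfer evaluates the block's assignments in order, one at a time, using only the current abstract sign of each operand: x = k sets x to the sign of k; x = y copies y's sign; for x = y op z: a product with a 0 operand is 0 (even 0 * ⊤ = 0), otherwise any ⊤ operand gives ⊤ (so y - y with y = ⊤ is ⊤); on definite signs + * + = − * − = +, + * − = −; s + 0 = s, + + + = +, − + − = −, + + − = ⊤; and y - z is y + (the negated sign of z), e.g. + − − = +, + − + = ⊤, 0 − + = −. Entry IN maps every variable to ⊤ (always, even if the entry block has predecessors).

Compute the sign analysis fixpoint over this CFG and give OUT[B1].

Converged values:
  B0:   IN=(all ⊤)   OUT={c:+; rest ⊤}
  B1:   IN={c:+; rest ⊤}   OUT={c:+; rest ⊤}
  B2:   IN=(all ⊤)   OUT=(all ⊤)
  B3:   IN=(all ⊤)   OUT={a:-; rest ⊤}
  B4:   IN=(all ⊤)   OUT=(all ⊤)
  B5:   IN=(all ⊤)   OUT=(all ⊤)
  B6:   IN=(all ⊤)   OUT=(all ⊤)

Merge at B1: IN[B1] = OUT[B0] = {a: ⊤, b: ⊤, c: +, d: ⊤, e: ⊤, f: ⊤}
Applying B1's transfer function to that IN value gives OUT[B1] (row B1 above).

Answer: {a: ⊤, b: ⊤, c: +, d: ⊤, e: ⊤, f: ⊤}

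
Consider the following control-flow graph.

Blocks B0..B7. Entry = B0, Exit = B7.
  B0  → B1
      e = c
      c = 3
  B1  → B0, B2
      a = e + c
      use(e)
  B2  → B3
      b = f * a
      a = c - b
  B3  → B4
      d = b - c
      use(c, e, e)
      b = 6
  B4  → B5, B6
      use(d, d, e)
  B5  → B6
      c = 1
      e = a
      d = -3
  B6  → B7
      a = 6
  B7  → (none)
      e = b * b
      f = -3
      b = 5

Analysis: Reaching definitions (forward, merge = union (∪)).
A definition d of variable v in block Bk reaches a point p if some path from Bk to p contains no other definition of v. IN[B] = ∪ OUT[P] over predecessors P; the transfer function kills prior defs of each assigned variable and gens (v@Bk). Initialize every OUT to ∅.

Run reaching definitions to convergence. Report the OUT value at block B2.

Answer: {a@B2, b@B2, c@B0, e@B0}

Working:
Fixpoint table:
  B0:  IN={a@B1, c@B0, e@B0}  OUT={a@B1, c@B0, e@B0}
  B1:  IN={a@B1, c@B0, e@B0}  OUT={a@B1, c@B0, e@B0}
  B2:  IN={a@B1, c@B0, e@B0}  OUT={a@B2, b@B2, c@B0, e@B0}
  B3:  IN={a@B2, b@B2, c@B0, e@B0}  OUT={a@B2, b@B3, c@B0, d@B3, e@B0}
  B4:  IN={a@B2, b@B3, c@B0, d@B3, e@B0}  OUT={a@B2, b@B3, c@B0, d@B3, e@B0}
  B5:  IN={a@B2, b@B3, c@B0, d@B3, e@B0}  OUT={a@B2, b@B3, c@B5, d@B5, e@B5}
  B6:  IN={a@B2, b@B3, c@B0, c@B5, d@B3, d@B5, e@B0, e@B5}  OUT={a@B6, b@B3, c@B0, c@B5, d@B3, d@B5, e@B0, e@B5}
  B7:  IN={a@B6, b@B3, c@B0, c@B5, d@B3, d@B5, e@B0, e@B5}  OUT={a@B6, b@B7, c@B0, c@B5, d@B3, d@B5, e@B7, f@B7}

Merge at B2: IN[B2] = OUT[B1] = {a@B1, c@B0, e@B0}
Applying B2's transfer function to that IN value gives OUT[B2] (row B2 above).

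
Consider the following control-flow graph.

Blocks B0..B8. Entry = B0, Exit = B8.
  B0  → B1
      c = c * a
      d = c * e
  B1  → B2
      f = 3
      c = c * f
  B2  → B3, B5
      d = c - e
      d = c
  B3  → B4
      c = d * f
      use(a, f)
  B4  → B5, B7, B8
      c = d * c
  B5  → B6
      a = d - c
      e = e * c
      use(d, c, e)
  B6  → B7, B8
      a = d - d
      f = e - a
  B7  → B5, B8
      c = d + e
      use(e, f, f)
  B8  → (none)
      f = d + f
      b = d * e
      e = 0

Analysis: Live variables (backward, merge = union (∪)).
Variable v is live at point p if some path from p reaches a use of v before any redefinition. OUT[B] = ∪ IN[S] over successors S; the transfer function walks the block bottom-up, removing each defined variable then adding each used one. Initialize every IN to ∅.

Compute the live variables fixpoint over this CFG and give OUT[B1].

Converged values:
  B0:  IN={a, c, e}  OUT={a, c, e}
  B1:  IN={a, c, e}  OUT={a, c, e, f}
  B2:  IN={a, c, e, f}  OUT={a, c, d, e, f}
  B3:  IN={a, d, e, f}  OUT={c, d, e, f}
  B4:  IN={c, d, e, f}  OUT={c, d, e, f}
  B5:  IN={c, d, e}  OUT={d, e}
  B6:  IN={d, e}  OUT={d, e, f}
  B7:  IN={d, e, f}  OUT={c, d, e, f}
  B8:  IN={d, e, f}  OUT={}

Merge at B1: OUT[B1] = IN[B2] = {a, c, e, f}

Answer: {a, c, e, f}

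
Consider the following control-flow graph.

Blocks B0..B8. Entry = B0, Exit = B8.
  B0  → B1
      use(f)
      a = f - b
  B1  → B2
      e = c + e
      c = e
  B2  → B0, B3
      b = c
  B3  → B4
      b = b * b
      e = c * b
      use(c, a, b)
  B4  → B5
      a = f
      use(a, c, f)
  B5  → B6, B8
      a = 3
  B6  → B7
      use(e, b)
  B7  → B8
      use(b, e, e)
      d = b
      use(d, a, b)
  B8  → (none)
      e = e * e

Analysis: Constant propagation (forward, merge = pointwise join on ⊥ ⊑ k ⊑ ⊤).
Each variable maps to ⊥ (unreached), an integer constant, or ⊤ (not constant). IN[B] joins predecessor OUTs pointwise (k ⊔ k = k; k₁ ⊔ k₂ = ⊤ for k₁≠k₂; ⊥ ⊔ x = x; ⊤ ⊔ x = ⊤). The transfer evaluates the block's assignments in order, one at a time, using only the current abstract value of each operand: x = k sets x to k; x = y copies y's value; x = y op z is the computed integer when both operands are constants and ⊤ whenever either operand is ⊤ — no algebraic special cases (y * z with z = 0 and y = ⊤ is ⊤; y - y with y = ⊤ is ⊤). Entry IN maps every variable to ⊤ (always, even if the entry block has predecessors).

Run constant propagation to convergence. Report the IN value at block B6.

Per-block solution:
  B0: | IN=(all ⊤) | OUT=(all ⊤)
  B1: | IN=(all ⊤) | OUT=(all ⊤)
  B2: | IN=(all ⊤) | OUT=(all ⊤)
  B3: | IN=(all ⊤) | OUT=(all ⊤)
  B4: | IN=(all ⊤) | OUT=(all ⊤)
  B5: | IN=(all ⊤) | OUT={a:3; rest ⊤}
  B6: | IN={a:3; rest ⊤} | OUT={a:3; rest ⊤}
  B7: | IN={a:3; rest ⊤} | OUT={a:3; rest ⊤}
  B8: | IN={a:3; rest ⊤} | OUT={a:3; rest ⊤}

Merge at B6: IN[B6] = OUT[B5] = {a: 3, b: ⊤, c: ⊤, d: ⊤, e: ⊤, f: ⊤}

Answer: {a: 3, b: ⊤, c: ⊤, d: ⊤, e: ⊤, f: ⊤}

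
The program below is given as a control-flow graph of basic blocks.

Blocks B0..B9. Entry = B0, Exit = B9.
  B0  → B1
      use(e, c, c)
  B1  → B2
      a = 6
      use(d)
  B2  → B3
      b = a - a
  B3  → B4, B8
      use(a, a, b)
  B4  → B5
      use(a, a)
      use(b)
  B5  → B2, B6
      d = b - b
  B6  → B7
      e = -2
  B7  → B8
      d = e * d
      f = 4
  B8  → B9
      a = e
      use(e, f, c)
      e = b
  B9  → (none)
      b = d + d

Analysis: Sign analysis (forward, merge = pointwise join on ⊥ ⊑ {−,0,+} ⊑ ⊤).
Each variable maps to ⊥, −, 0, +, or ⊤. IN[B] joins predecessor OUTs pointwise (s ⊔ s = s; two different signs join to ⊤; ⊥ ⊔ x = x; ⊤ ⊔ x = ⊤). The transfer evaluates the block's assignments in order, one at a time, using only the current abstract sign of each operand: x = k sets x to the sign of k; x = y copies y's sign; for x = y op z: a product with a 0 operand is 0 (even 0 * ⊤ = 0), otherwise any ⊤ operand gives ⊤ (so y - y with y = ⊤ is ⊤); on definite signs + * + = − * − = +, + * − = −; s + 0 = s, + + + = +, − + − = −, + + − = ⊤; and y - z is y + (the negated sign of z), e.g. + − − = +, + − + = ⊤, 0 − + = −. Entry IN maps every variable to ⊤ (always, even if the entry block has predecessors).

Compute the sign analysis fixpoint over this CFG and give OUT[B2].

Answer: {a: +, b: ⊤, c: ⊤, d: ⊤, e: ⊤, f: ⊤}

Derivation:
Fixpoint table:
  B0:  IN=(all ⊤)  OUT=(all ⊤)
  B1:  IN=(all ⊤)  OUT={a:+; rest ⊤}
  B2:  IN={a:+; rest ⊤}  OUT={a:+; rest ⊤}
  B3:  IN={a:+; rest ⊤}  OUT={a:+; rest ⊤}
  B4:  IN={a:+; rest ⊤}  OUT={a:+; rest ⊤}
  B5:  IN={a:+; rest ⊤}  OUT={a:+; rest ⊤}
  B6:  IN={a:+; rest ⊤}  OUT={a:+, e:-; rest ⊤}
  B7:  IN={a:+, e:-; rest ⊤}  OUT={a:+, e:-, f:+; rest ⊤}
  B8:  IN={a:+; rest ⊤}  OUT=(all ⊤)
  B9:  IN=(all ⊤)  OUT=(all ⊤)

Merge at B2: IN[B2] = OUT[B1] ⊔ OUT[B5] = {a: +, b: ⊤, c: ⊤, d: ⊤, e: ⊤, f: ⊤}
Applying B2's transfer function to that IN value gives OUT[B2] (row B2 above).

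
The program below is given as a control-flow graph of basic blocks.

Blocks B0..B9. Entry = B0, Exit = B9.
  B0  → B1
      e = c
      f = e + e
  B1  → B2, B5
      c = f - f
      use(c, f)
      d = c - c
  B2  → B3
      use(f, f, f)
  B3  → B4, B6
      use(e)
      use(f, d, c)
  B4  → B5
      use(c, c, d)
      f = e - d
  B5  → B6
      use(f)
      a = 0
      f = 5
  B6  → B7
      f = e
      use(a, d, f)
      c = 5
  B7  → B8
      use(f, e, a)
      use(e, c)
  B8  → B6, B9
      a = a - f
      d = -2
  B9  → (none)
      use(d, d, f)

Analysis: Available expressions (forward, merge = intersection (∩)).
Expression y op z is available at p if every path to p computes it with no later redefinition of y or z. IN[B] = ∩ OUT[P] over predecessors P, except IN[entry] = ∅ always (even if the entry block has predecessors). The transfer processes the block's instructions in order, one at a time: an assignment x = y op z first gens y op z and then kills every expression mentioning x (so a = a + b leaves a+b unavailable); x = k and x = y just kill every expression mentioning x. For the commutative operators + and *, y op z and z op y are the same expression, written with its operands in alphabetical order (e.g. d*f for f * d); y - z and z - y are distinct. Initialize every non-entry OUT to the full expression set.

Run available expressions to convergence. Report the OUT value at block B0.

Answer: {e+e}

Derivation:
Converged values:
  B0:  IN={}  OUT={e+e}
  B1:  IN={e+e}  OUT={c-c, e+e, f-f}
  B2:  IN={c-c, e+e, f-f}  OUT={c-c, e+e, f-f}
  B3:  IN={c-c, e+e, f-f}  OUT={c-c, e+e, f-f}
  B4:  IN={c-c, e+e, f-f}  OUT={c-c, e+e, e-d}
  B5:  IN={c-c, e+e}  OUT={c-c, e+e}
  B6:  IN={e+e}  OUT={e+e}
  B7:  IN={e+e}  OUT={e+e}
  B8:  IN={e+e}  OUT={e+e}
  B9:  IN={e+e}  OUT={e+e}

B0 is the boundary node: IN[B0] = {}
Applying B0's transfer function to that IN value gives OUT[B0] (row B0 above).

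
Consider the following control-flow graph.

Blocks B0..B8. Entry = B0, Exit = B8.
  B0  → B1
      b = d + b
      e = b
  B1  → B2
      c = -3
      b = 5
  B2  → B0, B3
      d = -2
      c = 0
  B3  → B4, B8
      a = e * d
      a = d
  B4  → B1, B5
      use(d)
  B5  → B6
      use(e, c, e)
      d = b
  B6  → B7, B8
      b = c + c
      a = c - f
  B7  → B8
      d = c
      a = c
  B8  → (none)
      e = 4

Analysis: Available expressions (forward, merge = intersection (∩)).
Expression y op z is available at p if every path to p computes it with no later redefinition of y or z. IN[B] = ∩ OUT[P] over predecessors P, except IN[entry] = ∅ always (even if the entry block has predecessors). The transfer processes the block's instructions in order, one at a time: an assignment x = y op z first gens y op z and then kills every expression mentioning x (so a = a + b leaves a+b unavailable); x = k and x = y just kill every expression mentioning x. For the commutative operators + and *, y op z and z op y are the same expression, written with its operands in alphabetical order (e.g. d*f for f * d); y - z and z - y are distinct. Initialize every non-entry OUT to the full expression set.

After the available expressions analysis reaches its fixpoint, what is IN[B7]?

Answer: {c+c, c-f}

Trace:
Fixpoint table:
  B0:  IN={}  OUT={}
  B1:  IN={}  OUT={}
  B2:  IN={}  OUT={}
  B3:  IN={}  OUT={d*e}
  B4:  IN={d*e}  OUT={d*e}
  B5:  IN={d*e}  OUT={}
  B6:  IN={}  OUT={c+c, c-f}
  B7:  IN={c+c, c-f}  OUT={c+c, c-f}
  B8:  IN={}  OUT={}

Merge at B7: IN[B7] = OUT[B6] = {c+c, c-f}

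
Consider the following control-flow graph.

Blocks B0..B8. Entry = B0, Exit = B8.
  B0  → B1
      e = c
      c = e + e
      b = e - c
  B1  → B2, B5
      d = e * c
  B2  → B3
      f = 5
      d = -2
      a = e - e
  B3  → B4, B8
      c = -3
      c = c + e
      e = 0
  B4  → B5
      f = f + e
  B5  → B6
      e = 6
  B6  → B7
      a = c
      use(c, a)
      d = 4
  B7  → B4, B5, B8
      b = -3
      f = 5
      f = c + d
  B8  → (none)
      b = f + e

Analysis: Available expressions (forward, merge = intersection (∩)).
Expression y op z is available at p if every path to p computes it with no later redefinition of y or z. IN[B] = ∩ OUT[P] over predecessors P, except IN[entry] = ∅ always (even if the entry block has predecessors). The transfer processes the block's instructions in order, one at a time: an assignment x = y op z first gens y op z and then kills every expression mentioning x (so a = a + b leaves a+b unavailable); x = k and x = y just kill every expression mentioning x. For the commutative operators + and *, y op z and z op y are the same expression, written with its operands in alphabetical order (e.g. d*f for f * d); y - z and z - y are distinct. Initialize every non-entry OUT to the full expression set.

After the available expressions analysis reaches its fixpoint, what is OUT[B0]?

Answer: {e+e, e-c}

Working:
Converged values:
  B0: | IN={} | OUT={e+e, e-c}
  B1: | IN={e+e, e-c} | OUT={c*e, e+e, e-c}
  B2: | IN={c*e, e+e, e-c} | OUT={c*e, e+e, e-c, e-e}
  B3: | IN={c*e, e+e, e-c, e-e} | OUT={}
  B4: | IN={} | OUT={}
  B5: | IN={} | OUT={}
  B6: | IN={} | OUT={}
  B7: | IN={} | OUT={c+d}
  B8: | IN={} | OUT={e+f}

B0 is the boundary node: IN[B0] = {}
Applying B0's transfer function to that IN value gives OUT[B0] (row B0 above).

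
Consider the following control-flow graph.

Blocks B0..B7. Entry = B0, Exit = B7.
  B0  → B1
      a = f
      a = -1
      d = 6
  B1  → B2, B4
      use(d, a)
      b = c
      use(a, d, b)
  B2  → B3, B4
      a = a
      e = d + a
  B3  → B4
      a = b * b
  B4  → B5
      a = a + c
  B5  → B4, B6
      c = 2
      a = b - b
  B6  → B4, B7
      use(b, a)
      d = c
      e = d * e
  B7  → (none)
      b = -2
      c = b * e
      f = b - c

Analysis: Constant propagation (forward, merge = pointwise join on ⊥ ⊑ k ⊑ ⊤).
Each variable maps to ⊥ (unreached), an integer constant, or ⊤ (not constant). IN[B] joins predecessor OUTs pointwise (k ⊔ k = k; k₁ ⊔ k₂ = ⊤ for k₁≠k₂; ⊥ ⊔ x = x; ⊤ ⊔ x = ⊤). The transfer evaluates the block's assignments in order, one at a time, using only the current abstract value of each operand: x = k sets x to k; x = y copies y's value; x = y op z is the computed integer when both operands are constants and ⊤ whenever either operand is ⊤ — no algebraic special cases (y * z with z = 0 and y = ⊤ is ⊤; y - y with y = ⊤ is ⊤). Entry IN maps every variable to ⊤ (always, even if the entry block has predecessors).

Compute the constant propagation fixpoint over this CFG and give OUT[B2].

Converged values:
  B0:   IN=(all ⊤)   OUT={a:-1, d:6; rest ⊤}
  B1:   IN={a:-1, d:6; rest ⊤}   OUT={a:-1, d:6; rest ⊤}
  B2:   IN={a:-1, d:6; rest ⊤}   OUT={a:-1, d:6, e:5; rest ⊤}
  B3:   IN={a:-1, d:6, e:5; rest ⊤}   OUT={d:6, e:5; rest ⊤}
  B4:   IN=(all ⊤)   OUT=(all ⊤)
  B5:   IN=(all ⊤)   OUT={c:2; rest ⊤}
  B6:   IN={c:2; rest ⊤}   OUT={c:2, d:2; rest ⊤}
  B7:   IN={c:2, d:2; rest ⊤}   OUT={b:-2, d:2; rest ⊤}

Merge at B2: IN[B2] = OUT[B1] = {a: -1, b: ⊤, c: ⊤, d: 6, e: ⊤, f: ⊤}
Applying B2's transfer function to that IN value gives OUT[B2] (row B2 above).

Answer: {a: -1, b: ⊤, c: ⊤, d: 6, e: 5, f: ⊤}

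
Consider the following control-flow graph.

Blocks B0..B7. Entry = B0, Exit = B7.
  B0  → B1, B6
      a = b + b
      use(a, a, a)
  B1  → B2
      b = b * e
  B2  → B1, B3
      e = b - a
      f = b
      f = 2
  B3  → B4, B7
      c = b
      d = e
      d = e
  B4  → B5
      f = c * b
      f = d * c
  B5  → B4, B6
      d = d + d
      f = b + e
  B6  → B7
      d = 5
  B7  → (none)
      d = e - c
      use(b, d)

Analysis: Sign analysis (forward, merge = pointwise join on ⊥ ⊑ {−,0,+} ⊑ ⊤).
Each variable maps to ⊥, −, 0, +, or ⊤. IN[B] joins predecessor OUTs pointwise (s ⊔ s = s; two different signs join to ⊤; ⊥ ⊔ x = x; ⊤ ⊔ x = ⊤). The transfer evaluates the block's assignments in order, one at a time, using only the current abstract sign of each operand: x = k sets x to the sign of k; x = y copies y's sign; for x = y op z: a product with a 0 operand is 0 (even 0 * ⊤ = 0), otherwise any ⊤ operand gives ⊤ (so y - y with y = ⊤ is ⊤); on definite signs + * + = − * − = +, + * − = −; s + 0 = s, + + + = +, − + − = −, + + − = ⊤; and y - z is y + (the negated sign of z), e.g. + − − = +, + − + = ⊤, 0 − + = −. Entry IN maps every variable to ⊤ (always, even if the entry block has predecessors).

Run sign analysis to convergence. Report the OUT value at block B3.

Answer: {a: ⊤, b: ⊤, c: ⊤, d: ⊤, e: ⊤, f: +}

Working:
Converged values:
  B0:  IN=(all ⊤)  OUT=(all ⊤)
  B1:  IN=(all ⊤)  OUT=(all ⊤)
  B2:  IN=(all ⊤)  OUT={f:+; rest ⊤}
  B3:  IN={f:+; rest ⊤}  OUT={f:+; rest ⊤}
  B4:  IN=(all ⊤)  OUT=(all ⊤)
  B5:  IN=(all ⊤)  OUT=(all ⊤)
  B6:  IN=(all ⊤)  OUT={d:+; rest ⊤}
  B7:  IN=(all ⊤)  OUT=(all ⊤)

Merge at B3: IN[B3] = OUT[B2] = {a: ⊤, b: ⊤, c: ⊤, d: ⊤, e: ⊤, f: +}
Applying B3's transfer function to that IN value gives OUT[B3] (row B3 above).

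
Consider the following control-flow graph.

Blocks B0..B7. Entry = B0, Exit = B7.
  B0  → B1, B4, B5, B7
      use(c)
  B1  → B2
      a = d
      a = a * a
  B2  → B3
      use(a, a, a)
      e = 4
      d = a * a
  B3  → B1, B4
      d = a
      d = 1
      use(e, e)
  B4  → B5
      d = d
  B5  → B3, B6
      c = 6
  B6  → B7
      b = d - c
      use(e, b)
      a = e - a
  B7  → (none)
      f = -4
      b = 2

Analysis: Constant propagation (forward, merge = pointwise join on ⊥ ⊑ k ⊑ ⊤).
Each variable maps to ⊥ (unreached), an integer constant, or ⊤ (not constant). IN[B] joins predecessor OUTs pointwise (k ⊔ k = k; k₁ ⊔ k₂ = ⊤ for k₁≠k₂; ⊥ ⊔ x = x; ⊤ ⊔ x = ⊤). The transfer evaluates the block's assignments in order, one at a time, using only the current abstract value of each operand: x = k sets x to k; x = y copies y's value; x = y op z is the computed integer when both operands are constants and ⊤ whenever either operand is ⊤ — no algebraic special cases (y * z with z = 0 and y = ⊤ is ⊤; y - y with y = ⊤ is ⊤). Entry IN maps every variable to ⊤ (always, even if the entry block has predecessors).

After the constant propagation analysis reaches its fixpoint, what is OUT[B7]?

Answer: {a: ⊤, b: 2, c: ⊤, d: ⊤, e: ⊤, f: -4}

Derivation:
Fixpoint table:
  B0:   IN=(all ⊤)   OUT=(all ⊤)
  B1:   IN=(all ⊤)   OUT=(all ⊤)
  B2:   IN=(all ⊤)   OUT={e:4; rest ⊤}
  B3:   IN=(all ⊤)   OUT={d:1; rest ⊤}
  B4:   IN=(all ⊤)   OUT=(all ⊤)
  B5:   IN=(all ⊤)   OUT={c:6; rest ⊤}
  B6:   IN={c:6; rest ⊤}   OUT={c:6; rest ⊤}
  B7:   IN=(all ⊤)   OUT={b:2, f:-4; rest ⊤}

Merge at B7: IN[B7] = OUT[B0] ⊔ OUT[B6] = {a: ⊤, b: ⊤, c: ⊤, d: ⊤, e: ⊤, f: ⊤}
Applying B7's transfer function to that IN value gives OUT[B7] (row B7 above).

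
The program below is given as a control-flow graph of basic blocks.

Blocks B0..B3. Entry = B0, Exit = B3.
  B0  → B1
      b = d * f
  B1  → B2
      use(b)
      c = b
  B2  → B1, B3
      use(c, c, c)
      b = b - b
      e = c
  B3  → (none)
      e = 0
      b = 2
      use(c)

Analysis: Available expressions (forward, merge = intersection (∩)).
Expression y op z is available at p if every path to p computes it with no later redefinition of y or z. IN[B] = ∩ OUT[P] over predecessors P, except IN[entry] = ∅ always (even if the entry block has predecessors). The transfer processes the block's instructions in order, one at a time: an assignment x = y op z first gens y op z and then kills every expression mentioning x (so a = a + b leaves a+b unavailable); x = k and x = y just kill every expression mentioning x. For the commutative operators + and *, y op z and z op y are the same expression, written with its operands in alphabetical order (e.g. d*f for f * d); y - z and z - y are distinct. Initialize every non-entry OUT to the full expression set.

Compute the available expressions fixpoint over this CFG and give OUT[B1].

Per-block solution:
  B0:   IN={}   OUT={d*f}
  B1:   IN={d*f}   OUT={d*f}
  B2:   IN={d*f}   OUT={d*f}
  B3:   IN={d*f}   OUT={d*f}

Merge at B1: IN[B1] = OUT[B0] ∩ OUT[B2] = {d*f}
Applying B1's transfer function to that IN value gives OUT[B1] (row B1 above).

Answer: {d*f}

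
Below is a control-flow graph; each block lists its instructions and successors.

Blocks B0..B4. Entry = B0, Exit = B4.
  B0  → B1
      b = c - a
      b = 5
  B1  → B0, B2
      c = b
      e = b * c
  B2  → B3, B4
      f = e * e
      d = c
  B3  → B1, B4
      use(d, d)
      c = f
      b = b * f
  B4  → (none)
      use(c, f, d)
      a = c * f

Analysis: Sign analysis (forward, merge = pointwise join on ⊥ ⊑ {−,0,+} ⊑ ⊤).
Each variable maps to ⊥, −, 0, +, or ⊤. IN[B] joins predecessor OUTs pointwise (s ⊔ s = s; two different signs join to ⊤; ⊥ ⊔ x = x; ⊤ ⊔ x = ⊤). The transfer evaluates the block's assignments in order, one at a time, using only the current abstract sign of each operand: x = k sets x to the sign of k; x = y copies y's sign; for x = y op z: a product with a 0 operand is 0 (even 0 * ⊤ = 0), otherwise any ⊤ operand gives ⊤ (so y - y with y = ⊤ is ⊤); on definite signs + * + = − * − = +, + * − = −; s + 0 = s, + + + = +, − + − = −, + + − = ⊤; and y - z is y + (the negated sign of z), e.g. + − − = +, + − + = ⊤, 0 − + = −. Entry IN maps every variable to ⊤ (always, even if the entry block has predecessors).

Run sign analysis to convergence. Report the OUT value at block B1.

Fixpoint table:
  B0:  IN=(all ⊤)  OUT={b:+; rest ⊤}
  B1:  IN={b:+; rest ⊤}  OUT={b:+, c:+, e:+; rest ⊤}
  B2:  IN={b:+, c:+, e:+; rest ⊤}  OUT={b:+, c:+, d:+, e:+, f:+; rest ⊤}
  B3:  IN={b:+, c:+, d:+, e:+, f:+; rest ⊤}  OUT={b:+, c:+, d:+, e:+, f:+; rest ⊤}
  B4:  IN={b:+, c:+, d:+, e:+, f:+; rest ⊤}  OUT={a:+, b:+, c:+, d:+, e:+, f:+; rest ⊤}

Merge at B1: IN[B1] = OUT[B0] ⊔ OUT[B3] = {a: ⊤, b: +, c: ⊤, d: ⊤, e: ⊤, f: ⊤}
Applying B1's transfer function to that IN value gives OUT[B1] (row B1 above).

Answer: {a: ⊤, b: +, c: +, d: ⊤, e: +, f: ⊤}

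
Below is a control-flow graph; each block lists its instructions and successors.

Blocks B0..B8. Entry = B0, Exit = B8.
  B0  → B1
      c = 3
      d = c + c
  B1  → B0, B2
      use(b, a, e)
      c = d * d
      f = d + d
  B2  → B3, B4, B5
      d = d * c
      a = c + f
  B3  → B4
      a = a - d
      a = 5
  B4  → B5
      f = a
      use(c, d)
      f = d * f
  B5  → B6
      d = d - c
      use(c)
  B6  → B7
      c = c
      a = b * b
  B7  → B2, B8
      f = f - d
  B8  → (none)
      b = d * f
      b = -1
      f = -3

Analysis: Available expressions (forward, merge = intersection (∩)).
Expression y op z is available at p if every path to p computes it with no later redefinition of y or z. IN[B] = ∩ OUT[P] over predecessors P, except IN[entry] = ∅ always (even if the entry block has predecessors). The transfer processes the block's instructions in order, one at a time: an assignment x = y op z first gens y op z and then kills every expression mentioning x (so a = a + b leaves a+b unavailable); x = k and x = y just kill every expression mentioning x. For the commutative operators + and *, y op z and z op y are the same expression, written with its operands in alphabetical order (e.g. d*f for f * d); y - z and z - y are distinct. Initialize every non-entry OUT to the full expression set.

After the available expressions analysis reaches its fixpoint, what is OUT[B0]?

Per-block solution:
  B0:   IN={}   OUT={c+c}
  B1:   IN={c+c}   OUT={d*d, d+d}
  B2:   IN={}   OUT={c+f}
  B3:   IN={c+f}   OUT={c+f}
  B4:   IN={c+f}   OUT={}
  B5:   IN={}   OUT={}
  B6:   IN={}   OUT={b*b}
  B7:   IN={b*b}   OUT={b*b}
  B8:   IN={b*b}   OUT={}

Merge at B0 (entry node, so the boundary value {} is joined with the incoming edge(s)): IN[B0] = {} ∩ OUT[B1] = {}
Applying B0's transfer function to that IN value gives OUT[B0] (row B0 above).

Answer: {c+c}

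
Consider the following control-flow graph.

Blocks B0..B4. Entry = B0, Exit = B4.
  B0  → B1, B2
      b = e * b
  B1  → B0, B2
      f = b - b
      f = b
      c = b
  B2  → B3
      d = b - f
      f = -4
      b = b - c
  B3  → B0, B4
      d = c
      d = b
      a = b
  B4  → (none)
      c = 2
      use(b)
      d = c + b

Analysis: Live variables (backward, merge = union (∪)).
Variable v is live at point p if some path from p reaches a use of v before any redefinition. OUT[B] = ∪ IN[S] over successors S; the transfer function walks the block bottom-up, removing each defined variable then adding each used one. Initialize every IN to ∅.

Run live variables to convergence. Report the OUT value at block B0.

Answer: {b, c, e, f}

Derivation:
Converged values:
  B0: | IN={b, c, e, f} | OUT={b, c, e, f}
  B1: | IN={b, e} | OUT={b, c, e, f}
  B2: | IN={b, c, e, f} | OUT={b, c, e, f}
  B3: | IN={b, c, e, f} | OUT={b, c, e, f}
  B4: | IN={b} | OUT={}

Merge at B0: OUT[B0] = IN[B1] ⊔ IN[B2] = {b, c, e, f}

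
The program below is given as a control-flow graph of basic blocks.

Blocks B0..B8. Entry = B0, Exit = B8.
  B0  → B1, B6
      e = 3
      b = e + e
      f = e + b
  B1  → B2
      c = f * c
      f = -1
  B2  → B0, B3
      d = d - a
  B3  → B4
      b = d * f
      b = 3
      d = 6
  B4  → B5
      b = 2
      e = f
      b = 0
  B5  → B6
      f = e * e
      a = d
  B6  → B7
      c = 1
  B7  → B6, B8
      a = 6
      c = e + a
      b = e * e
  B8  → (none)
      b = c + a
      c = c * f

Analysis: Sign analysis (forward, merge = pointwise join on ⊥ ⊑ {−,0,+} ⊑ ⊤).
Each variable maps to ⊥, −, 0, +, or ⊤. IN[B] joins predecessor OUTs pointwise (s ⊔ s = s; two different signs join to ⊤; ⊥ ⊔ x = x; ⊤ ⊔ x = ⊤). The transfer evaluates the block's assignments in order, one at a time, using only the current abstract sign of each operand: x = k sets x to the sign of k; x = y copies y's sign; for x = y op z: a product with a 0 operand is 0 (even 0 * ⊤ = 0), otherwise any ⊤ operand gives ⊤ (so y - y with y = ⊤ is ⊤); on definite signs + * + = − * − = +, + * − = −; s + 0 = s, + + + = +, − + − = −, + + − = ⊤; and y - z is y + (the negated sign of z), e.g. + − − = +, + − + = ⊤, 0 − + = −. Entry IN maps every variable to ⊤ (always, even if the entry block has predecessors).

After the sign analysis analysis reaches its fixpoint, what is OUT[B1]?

Fixpoint table:
  B0: | IN=(all ⊤) | OUT={b:+, e:+, f:+; rest ⊤}
  B1: | IN={b:+, e:+, f:+; rest ⊤} | OUT={b:+, e:+, f:-; rest ⊤}
  B2: | IN={b:+, e:+, f:-; rest ⊤} | OUT={b:+, e:+, f:-; rest ⊤}
  B3: | IN={b:+, e:+, f:-; rest ⊤} | OUT={b:+, d:+, e:+, f:-; rest ⊤}
  B4: | IN={b:+, d:+, e:+, f:-; rest ⊤} | OUT={b:0, d:+, e:-, f:-; rest ⊤}
  B5: | IN={b:0, d:+, e:-, f:-; rest ⊤} | OUT={a:+, b:0, d:+, e:-, f:+; rest ⊤}
  B6: | IN={f:+; rest ⊤} | OUT={c:+, f:+; rest ⊤}
  B7: | IN={c:+, f:+; rest ⊤} | OUT={a:+, f:+; rest ⊤}
  B8: | IN={a:+, f:+; rest ⊤} | OUT={a:+, f:+; rest ⊤}

Merge at B1: IN[B1] = OUT[B0] = {a: ⊤, b: +, c: ⊤, d: ⊤, e: +, f: +}
Applying B1's transfer function to that IN value gives OUT[B1] (row B1 above).

Answer: {a: ⊤, b: +, c: ⊤, d: ⊤, e: +, f: -}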